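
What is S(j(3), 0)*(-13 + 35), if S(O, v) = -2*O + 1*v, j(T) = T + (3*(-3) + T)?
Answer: 132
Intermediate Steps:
j(T) = -9 + 2*T (j(T) = T + (-9 + T) = -9 + 2*T)
S(O, v) = v - 2*O (S(O, v) = -2*O + v = v - 2*O)
S(j(3), 0)*(-13 + 35) = (0 - 2*(-9 + 2*3))*(-13 + 35) = (0 - 2*(-9 + 6))*22 = (0 - 2*(-3))*22 = (0 + 6)*22 = 6*22 = 132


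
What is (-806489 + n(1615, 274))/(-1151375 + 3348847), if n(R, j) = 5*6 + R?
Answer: -201211/549368 ≈ -0.36626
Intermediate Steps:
n(R, j) = 30 + R
(-806489 + n(1615, 274))/(-1151375 + 3348847) = (-806489 + (30 + 1615))/(-1151375 + 3348847) = (-806489 + 1645)/2197472 = -804844*1/2197472 = -201211/549368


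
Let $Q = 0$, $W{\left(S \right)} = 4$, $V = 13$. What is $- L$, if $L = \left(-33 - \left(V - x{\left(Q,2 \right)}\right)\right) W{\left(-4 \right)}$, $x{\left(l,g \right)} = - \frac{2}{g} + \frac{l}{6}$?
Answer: $188$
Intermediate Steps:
$x{\left(l,g \right)} = - \frac{2}{g} + \frac{l}{6}$ ($x{\left(l,g \right)} = - \frac{2}{g} + l \frac{1}{6} = - \frac{2}{g} + \frac{l}{6}$)
$L = -188$ ($L = \left(-33 - \left(13 + \frac{2}{2}\right)\right) 4 = \left(-33 + \left(\left(\left(-2\right) \frac{1}{2} + 0\right) - 13\right)\right) 4 = \left(-33 + \left(\left(-1 + 0\right) - 13\right)\right) 4 = \left(-33 - 14\right) 4 = \left(-47\right) 4 = -188$)
$- L = \left(-1\right) \left(-188\right) = 188$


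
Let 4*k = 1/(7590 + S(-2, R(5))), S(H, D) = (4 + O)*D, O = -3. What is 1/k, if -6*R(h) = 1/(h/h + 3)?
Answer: 182159/6 ≈ 30360.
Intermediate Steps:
R(h) = -1/24 (R(h) = -1/(6*(h/h + 3)) = -1/(6*(1 + 3)) = -⅙/4 = -⅙*¼ = -1/24)
S(H, D) = D (S(H, D) = (4 - 3)*D = 1*D = D)
k = 6/182159 (k = 1/(4*(7590 - 1/24)) = 1/(4*(182159/24)) = (¼)*(24/182159) = 6/182159 ≈ 3.2938e-5)
1/k = 1/(6/182159) = 182159/6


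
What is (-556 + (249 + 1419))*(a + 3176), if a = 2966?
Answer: 6829904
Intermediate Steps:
(-556 + (249 + 1419))*(a + 3176) = (-556 + (249 + 1419))*(2966 + 3176) = (-556 + 1668)*6142 = 1112*6142 = 6829904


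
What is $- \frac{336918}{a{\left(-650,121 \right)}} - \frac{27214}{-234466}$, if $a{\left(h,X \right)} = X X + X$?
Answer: $- \frac{19648520680}{865296773} \approx -22.707$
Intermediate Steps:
$a{\left(h,X \right)} = X + X^{2}$ ($a{\left(h,X \right)} = X^{2} + X = X + X^{2}$)
$- \frac{336918}{a{\left(-650,121 \right)}} - \frac{27214}{-234466} = - \frac{336918}{121 \left(1 + 121\right)} - \frac{27214}{-234466} = - \frac{336918}{121 \cdot 122} - - \frac{13607}{117233} = - \frac{336918}{14762} + \frac{13607}{117233} = \left(-336918\right) \frac{1}{14762} + \frac{13607}{117233} = - \frac{168459}{7381} + \frac{13607}{117233} = - \frac{19648520680}{865296773}$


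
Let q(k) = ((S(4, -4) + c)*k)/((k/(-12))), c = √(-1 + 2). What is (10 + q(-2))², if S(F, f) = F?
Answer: 2500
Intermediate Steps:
c = 1 (c = √1 = 1)
q(k) = -60 (q(k) = ((4 + 1)*k)/((k/(-12))) = (5*k)/((k*(-1/12))) = (5*k)/((-k/12)) = (5*k)*(-12/k) = -60)
(10 + q(-2))² = (10 - 60)² = (-50)² = 2500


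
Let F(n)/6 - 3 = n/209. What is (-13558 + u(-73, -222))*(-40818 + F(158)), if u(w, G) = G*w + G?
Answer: -20684687352/209 ≈ -9.8970e+7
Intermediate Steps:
F(n) = 18 + 6*n/209 (F(n) = 18 + 6*(n/209) = 18 + 6*n/209)
u(w, G) = G + G*w
(-13558 + u(-73, -222))*(-40818 + F(158)) = (-13558 - 222*(1 - 73))*(-40818 + (18 + (6/209)*158)) = (-13558 - 222*(-72))*(-40818 + (18 + 948/209)) = (-13558 + 15984)*(-40818 + 4710/209) = 2426*(-8526252/209) = -20684687352/209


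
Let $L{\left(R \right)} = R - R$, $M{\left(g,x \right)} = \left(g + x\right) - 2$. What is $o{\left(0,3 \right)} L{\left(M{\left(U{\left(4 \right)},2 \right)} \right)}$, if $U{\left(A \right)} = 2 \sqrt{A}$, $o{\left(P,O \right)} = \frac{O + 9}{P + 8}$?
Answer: $0$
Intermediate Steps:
$o{\left(P,O \right)} = \frac{9 + O}{8 + P}$
$M{\left(g,x \right)} = -2 + g + x$
$L{\left(R \right)} = 0$
$o{\left(0,3 \right)} L{\left(M{\left(U{\left(4 \right)},2 \right)} \right)} = \frac{9 + 3}{8 + 0} \cdot 0 = \frac{1}{8} \cdot 12 \cdot 0 = \frac{3}{2} \cdot 0 = 0$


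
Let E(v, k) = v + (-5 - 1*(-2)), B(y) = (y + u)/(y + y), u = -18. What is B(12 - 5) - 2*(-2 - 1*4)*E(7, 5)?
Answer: 661/14 ≈ 47.214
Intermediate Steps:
B(y) = (-18 + y)/(2*y) (B(y) = (y - 18)/(y + y) = (-18 + y)/((2*y)) = (-18 + y)*(1/(2*y)) = (-18 + y)/(2*y))
E(v, k) = -3 + v (E(v, k) = v + (-5 + 2) = v - 3 = -3 + v)
B(12 - 5) - 2*(-2 - 1*4)*E(7, 5) = (-18 + (12 - 5))/(2*(12 - 5)) - 2*(-2 - 1*4)*(-3 + 7) = (1/2)*(-18 + 7)/7 - 2*(-2 - 4)*4 = (1/2)*(1/7)*(-11) - 2*(-6)*4 = -11/14 - (-12)*4 = -11/14 - 1*(-48) = -11/14 + 48 = 661/14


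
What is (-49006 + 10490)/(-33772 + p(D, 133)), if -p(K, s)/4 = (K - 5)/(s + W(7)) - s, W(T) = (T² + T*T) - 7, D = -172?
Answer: 2156896/1861263 ≈ 1.1588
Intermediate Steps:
W(T) = -7 + 2*T² (W(T) = (T² + T²) - 7 = 2*T² - 7 = -7 + 2*T²)
p(K, s) = 4*s - 4*(-5 + K)/(91 + s) (p(K, s) = -4*((K - 5)/(s + (-7 + 2*7²)) - s) = -4*((-5 + K)/(s + (-7 + 2*49)) - s) = -4*((-5 + K)/(s + (-7 + 98)) - s) = -4*((-5 + K)/(s + 91) - s) = -4*((-5 + K)/(91 + s) - s) = -4*(-s + (-5 + K)/(91 + s)) = 4*s - 4*(-5 + K)/(91 + s))
(-49006 + 10490)/(-33772 + p(D, 133)) = (-49006 + 10490)/(-33772 + 4*(5 + 133² - 1*(-172) + 91*133)/(91 + 133)) = -38516/(-33772 + 4*(5 + 17689 + 172 + 12103)/224) = -38516/(-33772 + 4*(1/224)*29969) = -38516/(-33772 + 29969/56) = -38516/(-1861263/56) = -38516*(-56/1861263) = 2156896/1861263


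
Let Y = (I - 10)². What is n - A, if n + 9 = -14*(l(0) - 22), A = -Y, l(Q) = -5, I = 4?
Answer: 405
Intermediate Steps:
Y = 36 (Y = (4 - 10)² = (-6)² = 36)
A = -36 (A = -1*36 = -36)
n = 369 (n = -9 - 14*(-5 - 22) = -9 - 14*(-27) = -9 + 378 = 369)
n - A = 369 - 1*(-36) = 369 + 36 = 405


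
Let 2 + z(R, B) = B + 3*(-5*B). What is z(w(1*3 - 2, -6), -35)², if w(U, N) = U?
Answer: 238144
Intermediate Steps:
z(R, B) = -2 - 14*B (z(R, B) = -2 + (B + 3*(-5*B)) = -2 + (B - 15*B) = -2 - 14*B)
z(w(1*3 - 2, -6), -35)² = (-2 - 14*(-35))² = (-2 + 490)² = 488² = 238144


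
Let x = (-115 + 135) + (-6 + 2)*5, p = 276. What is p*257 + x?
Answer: 70932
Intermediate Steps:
x = 0 (x = 20 - 4*5 = 20 - 20 = 0)
p*257 + x = 276*257 + 0 = 70932 + 0 = 70932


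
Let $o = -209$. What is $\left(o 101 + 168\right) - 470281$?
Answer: $-491222$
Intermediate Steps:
$\left(o 101 + 168\right) - 470281 = \left(\left(-209\right) 101 + 168\right) - 470281 = \left(-21109 + 168\right) - 470281 = -20941 - 470281 = -491222$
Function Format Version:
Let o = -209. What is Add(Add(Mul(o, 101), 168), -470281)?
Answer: -491222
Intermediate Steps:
Add(Add(Mul(o, 101), 168), -470281) = Add(Add(Mul(-209, 101), 168), -470281) = Add(Add(-21109, 168), -470281) = Add(-20941, -470281) = -491222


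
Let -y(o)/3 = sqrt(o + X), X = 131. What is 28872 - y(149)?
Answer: 28872 + 6*sqrt(70) ≈ 28922.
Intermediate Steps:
y(o) = -3*sqrt(131 + o) (y(o) = -3*sqrt(o + 131) = -3*sqrt(131 + o))
28872 - y(149) = 28872 - (-3)*sqrt(131 + 149) = 28872 - (-3)*sqrt(280) = 28872 - (-3)*2*sqrt(70) = 28872 - (-6)*sqrt(70) = 28872 + 6*sqrt(70)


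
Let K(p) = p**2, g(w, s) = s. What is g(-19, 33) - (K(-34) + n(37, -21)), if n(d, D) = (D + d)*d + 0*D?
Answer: -1715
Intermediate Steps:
n(d, D) = d*(D + d) (n(d, D) = d*(D + d) + 0 = d*(D + d))
g(-19, 33) - (K(-34) + n(37, -21)) = 33 - ((-34)**2 + 37*(-21 + 37)) = 33 - (1156 + 37*16) = 33 - (1156 + 592) = 33 - 1*1748 = 33 - 1748 = -1715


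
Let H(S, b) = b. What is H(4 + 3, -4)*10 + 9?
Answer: -31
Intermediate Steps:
H(4 + 3, -4)*10 + 9 = -4*10 + 9 = -40 + 9 = -31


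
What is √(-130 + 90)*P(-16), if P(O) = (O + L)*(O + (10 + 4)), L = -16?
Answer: 128*I*√10 ≈ 404.77*I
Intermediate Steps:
P(O) = (-16 + O)*(14 + O) (P(O) = (O - 16)*(O + (10 + 4)) = (-16 + O)*(O + 14) = (-16 + O)*(14 + O))
√(-130 + 90)*P(-16) = √(-130 + 90)*(-224 + (-16)² - 2*(-16)) = √(-40)*(-224 + 256 + 32) = (2*I*√10)*64 = 128*I*√10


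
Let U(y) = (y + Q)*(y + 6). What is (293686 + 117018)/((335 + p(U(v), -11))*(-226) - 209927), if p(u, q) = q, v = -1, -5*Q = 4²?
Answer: -410704/283151 ≈ -1.4505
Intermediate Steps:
Q = -16/5 (Q = -⅕*4² = -⅕*16 = -16/5 ≈ -3.2000)
U(y) = (6 + y)*(-16/5 + y) (U(y) = (y - 16/5)*(y + 6) = (-16/5 + y)*(6 + y) = (6 + y)*(-16/5 + y))
(293686 + 117018)/((335 + p(U(v), -11))*(-226) - 209927) = (293686 + 117018)/((335 - 11)*(-226) - 209927) = 410704/(324*(-226) - 209927) = 410704/(-73224 - 209927) = 410704/(-283151) = 410704*(-1/283151) = -410704/283151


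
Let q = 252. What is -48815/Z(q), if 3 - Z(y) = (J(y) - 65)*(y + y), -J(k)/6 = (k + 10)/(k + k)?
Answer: -9763/6867 ≈ -1.4217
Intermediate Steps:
J(k) = -3*(10 + k)/k (J(k) = -6*(k + 10)/(k + k) = -6*(10 + k)/(2*k) = -6*(10 + k)*1/(2*k) = -3*(10 + k)/k)
Z(y) = 3 - 2*y*(-68 - 30/y) (Z(y) = 3 - ((-3 - 30/y) - 65)*(y + y) = 3 - (-68 - 30/y)*2*y = 3 - 2*y*(-68 - 30/y))
-48815/Z(q) = -48815/(63 + 136*252) = -48815/(63 + 34272) = -48815/34335 = -48815*1/34335 = -9763/6867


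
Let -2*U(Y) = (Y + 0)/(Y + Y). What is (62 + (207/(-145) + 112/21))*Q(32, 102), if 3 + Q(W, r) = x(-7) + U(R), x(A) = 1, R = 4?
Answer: -86007/580 ≈ -148.29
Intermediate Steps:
U(Y) = -¼ (U(Y) = -(Y + 0)/(2*(Y + Y)) = -Y/(2*(2*Y)) = -Y*1/(2*Y)/2 = -½*½ = -¼)
Q(W, r) = -9/4 (Q(W, r) = -3 + (1 - ¼) = -3 + ¾ = -9/4)
(62 + (207/(-145) + 112/21))*Q(32, 102) = (62 + (207/(-145) + 112/21))*(-9/4) = (62 + (207*(-1/145) + 112*(1/21)))*(-9/4) = (62 + (-207/145 + 16/3))*(-9/4) = (62 + 1699/435)*(-9/4) = (28669/435)*(-9/4) = -86007/580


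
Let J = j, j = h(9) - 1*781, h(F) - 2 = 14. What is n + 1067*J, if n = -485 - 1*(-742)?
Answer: -815998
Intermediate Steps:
n = 257 (n = -485 + 742 = 257)
h(F) = 16 (h(F) = 2 + 14 = 16)
j = -765 (j = 16 - 1*781 = 16 - 781 = -765)
J = -765
n + 1067*J = 257 + 1067*(-765) = 257 - 816255 = -815998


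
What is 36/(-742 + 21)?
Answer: -36/721 ≈ -0.049931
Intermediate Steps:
36/(-742 + 21) = 36/(-721) = 36*(-1/721) = -36/721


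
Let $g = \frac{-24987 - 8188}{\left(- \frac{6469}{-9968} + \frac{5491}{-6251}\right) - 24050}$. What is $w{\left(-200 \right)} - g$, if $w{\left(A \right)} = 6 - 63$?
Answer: $- \frac{657786223501}{11267436293} \approx -58.379$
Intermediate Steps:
$w{\left(A \right)} = -57$
$g = \frac{15542354800}{11267436293}$ ($g = - \frac{33175}{\left(\left(-6469\right) \left(- \frac{1}{9968}\right) + 5491 \left(- \frac{1}{6251}\right)\right) - 24050} = - \frac{33175}{\left(\frac{6469}{9968} - \frac{289}{329}\right) - 24050} = - \frac{33175}{- \frac{107493}{468496} - 24050} = - \frac{33175}{- \frac{11267436293}{468496}} = \left(-33175\right) \left(- \frac{468496}{11267436293}\right) = \frac{15542354800}{11267436293} \approx 1.3794$)
$w{\left(-200 \right)} - g = -57 - \frac{15542354800}{11267436293} = - \frac{657786223501}{11267436293}$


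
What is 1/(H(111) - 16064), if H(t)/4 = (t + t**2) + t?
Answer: 1/34108 ≈ 2.9319e-5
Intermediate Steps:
H(t) = 4*t**2 + 8*t (H(t) = 4*((t + t**2) + t) = 4*(t**2 + 2*t) = 4*t**2 + 8*t)
1/(H(111) - 16064) = 1/(4*111*(2 + 111) - 16064) = 1/(4*111*113 - 16064) = 1/(50172 - 16064) = 1/34108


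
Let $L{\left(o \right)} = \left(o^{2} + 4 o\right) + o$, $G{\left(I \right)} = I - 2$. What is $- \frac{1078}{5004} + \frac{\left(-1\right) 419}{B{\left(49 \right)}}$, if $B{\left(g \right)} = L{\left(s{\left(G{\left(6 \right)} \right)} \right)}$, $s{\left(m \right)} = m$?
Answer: $- \frac{6591}{556} \approx -11.854$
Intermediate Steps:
$G{\left(I \right)} = -2 + I$
$L{\left(o \right)} = o^{2} + 5 o$
$B{\left(g \right)} = 36$ ($B{\left(g \right)} = \left(-2 + 6\right) \left(5 + \left(-2 + 6\right)\right) = 4 \left(5 + 4\right) = 4 \cdot 9 = 36$)
$- \frac{1078}{5004} + \frac{\left(-1\right) 419}{B{\left(49 \right)}} = - \frac{1078}{5004} + \frac{\left(-1\right) 419}{36} = \left(-1078\right) \frac{1}{5004} - \frac{419}{36} = - \frac{539}{2502} - \frac{419}{36} = - \frac{6591}{556}$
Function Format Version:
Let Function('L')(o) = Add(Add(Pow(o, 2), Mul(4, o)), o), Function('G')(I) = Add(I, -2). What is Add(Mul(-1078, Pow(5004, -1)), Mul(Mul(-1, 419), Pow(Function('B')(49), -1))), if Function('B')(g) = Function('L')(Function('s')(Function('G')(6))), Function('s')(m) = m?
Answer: Rational(-6591, 556) ≈ -11.854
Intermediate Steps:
Function('G')(I) = Add(-2, I)
Function('L')(o) = Add(Pow(o, 2), Mul(5, o))
Function('B')(g) = 36 (Function('B')(g) = Mul(Add(-2, 6), Add(5, Add(-2, 6))) = Mul(4, Add(5, 4)) = Mul(4, 9) = 36)
Add(Mul(-1078, Pow(5004, -1)), Mul(Mul(-1, 419), Pow(Function('B')(49), -1))) = Add(Mul(-1078, Pow(5004, -1)), Mul(Mul(-1, 419), Pow(36, -1))) = Add(Mul(-1078, Rational(1, 5004)), Mul(-419, Rational(1, 36))) = Add(Rational(-539, 2502), Rational(-419, 36)) = Rational(-6591, 556)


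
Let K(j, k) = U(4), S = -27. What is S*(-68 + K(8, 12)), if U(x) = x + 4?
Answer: 1620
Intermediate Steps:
U(x) = 4 + x
K(j, k) = 8 (K(j, k) = 4 + 4 = 8)
S*(-68 + K(8, 12)) = -27*(-68 + 8) = -27*(-60) = 1620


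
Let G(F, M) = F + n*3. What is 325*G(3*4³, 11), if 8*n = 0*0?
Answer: 62400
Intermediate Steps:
n = 0 (n = (0*0)/8 = (⅛)*0 = 0)
G(F, M) = F (G(F, M) = F + 0*3 = F + 0 = F)
325*G(3*4³, 11) = 325*(3*4³) = 325*(3*64) = 325*192 = 62400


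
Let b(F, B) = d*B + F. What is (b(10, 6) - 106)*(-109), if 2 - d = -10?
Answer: 2616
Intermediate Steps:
d = 12 (d = 2 - 1*(-10) = 2 + 10 = 12)
b(F, B) = F + 12*B (b(F, B) = 12*B + F = F + 12*B)
(b(10, 6) - 106)*(-109) = ((10 + 12*6) - 106)*(-109) = ((10 + 72) - 106)*(-109) = (82 - 106)*(-109) = -24*(-109) = 2616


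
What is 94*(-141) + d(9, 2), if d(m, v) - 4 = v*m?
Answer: -13232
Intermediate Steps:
d(m, v) = 4 + m*v (d(m, v) = 4 + v*m = 4 + m*v)
94*(-141) + d(9, 2) = 94*(-141) + (4 + 9*2) = -13254 + (4 + 18) = -13254 + 22 = -13232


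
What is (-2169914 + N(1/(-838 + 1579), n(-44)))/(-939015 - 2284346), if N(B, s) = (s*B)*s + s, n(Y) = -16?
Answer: 1607917874/2388510501 ≈ 0.67319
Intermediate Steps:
N(B, s) = s + B*s**2 (N(B, s) = (B*s)*s + s = B*s**2 + s = s + B*s**2)
(-2169914 + N(1/(-838 + 1579), n(-44)))/(-939015 - 2284346) = (-2169914 - 16*(1 - 16/(-838 + 1579)))/(-939015 - 2284346) = (-2169914 - 16*(1 - 16/741))/(-3223361) = (-2169914 - 16*(1 + (1/741)*(-16)))*(-1/3223361) = (-2169914 - 16*(1 - 16/741))*(-1/3223361) = (-2169914 - 16*725/741)*(-1/3223361) = (-2169914 - 11600/741)*(-1/3223361) = -1607917874/741*(-1/3223361) = 1607917874/2388510501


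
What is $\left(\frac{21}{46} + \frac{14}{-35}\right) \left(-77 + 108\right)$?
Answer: $\frac{403}{230} \approx 1.7522$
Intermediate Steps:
$\left(\frac{21}{46} + \frac{14}{-35}\right) \left(-77 + 108\right) = \left(21 \cdot \frac{1}{46} + 14 \left(- \frac{1}{35}\right)\right) 31 = \left(\frac{21}{46} - \frac{2}{5}\right) 31 = \frac{13}{230} \cdot 31 = \frac{403}{230}$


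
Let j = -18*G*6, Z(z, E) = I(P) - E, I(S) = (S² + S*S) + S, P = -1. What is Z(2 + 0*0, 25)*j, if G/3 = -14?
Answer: -108864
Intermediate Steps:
I(S) = S + 2*S² (I(S) = (S² + S²) + S = 2*S² + S = S + 2*S²)
G = -42 (G = 3*(-14) = -42)
Z(z, E) = 1 - E (Z(z, E) = -(1 + 2*(-1)) - E = -(1 - 2) - E = -1*(-1) - E = 1 - E)
j = 4536 (j = -18*(-42)*6 = 756*6 = 4536)
Z(2 + 0*0, 25)*j = (1 - 1*25)*4536 = (1 - 25)*4536 = -24*4536 = -108864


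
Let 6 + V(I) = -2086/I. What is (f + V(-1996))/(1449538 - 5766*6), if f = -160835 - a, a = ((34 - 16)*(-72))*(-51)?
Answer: -226482083/1412112116 ≈ -0.16039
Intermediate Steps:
a = 66096 (a = (18*(-72))*(-51) = -1296*(-51) = 66096)
V(I) = -6 - 2086/I
f = -226931 (f = -160835 - 1*66096 = -160835 - 66096 = -226931)
(f + V(-1996))/(1449538 - 5766*6) = (-226931 + (-6 - 2086/(-1996)))/(1449538 - 5766*6) = (-226931 + (-6 - 2086*(-1/1996)))/(1449538 - 34596) = (-226931 + (-6 + 1043/998))/1414942 = (-226931 - 4945/998)*(1/1414942) = -226482083/998*1/1414942 = -226482083/1412112116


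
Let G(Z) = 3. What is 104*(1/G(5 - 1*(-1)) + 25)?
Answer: 7904/3 ≈ 2634.7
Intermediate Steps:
104*(1/G(5 - 1*(-1)) + 25) = 104*(1/3 + 25) = 104*(⅓ + 25) = 104*(76/3) = 7904/3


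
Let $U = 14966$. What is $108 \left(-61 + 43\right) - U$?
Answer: $-16910$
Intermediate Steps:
$108 \left(-61 + 43\right) - U = 108 \left(-61 + 43\right) - 14966 = 108 \left(-18\right) - 14966 = -1944 - 14966 = -16910$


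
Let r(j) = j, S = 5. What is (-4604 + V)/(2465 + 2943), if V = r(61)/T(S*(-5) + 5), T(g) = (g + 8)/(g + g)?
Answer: -6601/8112 ≈ -0.81373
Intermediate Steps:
T(g) = (8 + g)/(2*g) (T(g) = (8 + g)/((2*g)) = (8 + g)*(1/(2*g)) = (8 + g)/(2*g))
V = 610/3 (V = 61/(((8 + (5*(-5) + 5))/(2*(5*(-5) + 5)))) = 61/(((8 + (-25 + 5))/(2*(-25 + 5)))) = 61/(((½)*(8 - 20)/(-20))) = 61/(((½)*(-1/20)*(-12))) = 61/(3/10) = 61*(10/3) = 610/3 ≈ 203.33)
(-4604 + V)/(2465 + 2943) = (-4604 + 610/3)/(2465 + 2943) = -13202/3/5408 = -13202/3*1/5408 = -6601/8112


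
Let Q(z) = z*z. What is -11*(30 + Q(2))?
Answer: -374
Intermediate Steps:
Q(z) = z²
-11*(30 + Q(2)) = -11*(30 + 2²) = -11*(30 + 4) = -11*34 = -374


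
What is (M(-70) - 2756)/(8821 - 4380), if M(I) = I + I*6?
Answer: -3246/4441 ≈ -0.73092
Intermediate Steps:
M(I) = 7*I (M(I) = I + 6*I = 7*I)
(M(-70) - 2756)/(8821 - 4380) = (7*(-70) - 2756)/(8821 - 4380) = (-490 - 2756)/4441 = -3246*1/4441 = -3246/4441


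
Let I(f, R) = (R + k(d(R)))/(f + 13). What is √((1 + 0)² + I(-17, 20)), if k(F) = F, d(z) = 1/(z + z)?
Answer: I*√6410/40 ≈ 2.0016*I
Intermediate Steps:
d(z) = 1/(2*z)
I(f, R) = (R + 1/(2*R))/(13 + f) (I(f, R) = (R + 1/(2*R))/(f + 13) = (R + 1/(2*R))/(13 + f))
√((1 + 0)² + I(-17, 20)) = √((1 + 0)² + (½ + 20²)/(20*(13 - 17))) = √(1² + (1/20)*(½ + 400)/(-4)) = √(1 + (1/20)*(-¼)*(801/2)) = √(1 - 801/160) = √(-641/160) = I*√6410/40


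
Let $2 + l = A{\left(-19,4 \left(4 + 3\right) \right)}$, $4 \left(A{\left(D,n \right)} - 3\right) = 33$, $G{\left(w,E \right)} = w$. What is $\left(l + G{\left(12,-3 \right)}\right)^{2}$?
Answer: $\frac{7225}{16} \approx 451.56$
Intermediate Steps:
$A{\left(D,n \right)} = \frac{45}{4}$ ($A{\left(D,n \right)} = 3 + \frac{1}{4} \cdot 33 = 3 + \frac{33}{4} = \frac{45}{4}$)
$l = \frac{37}{4}$ ($l = -2 + \frac{45}{4} = \frac{37}{4} \approx 9.25$)
$\left(l + G{\left(12,-3 \right)}\right)^{2} = \left(\frac{37}{4} + 12\right)^{2} = \left(\frac{85}{4}\right)^{2} = \frac{7225}{16}$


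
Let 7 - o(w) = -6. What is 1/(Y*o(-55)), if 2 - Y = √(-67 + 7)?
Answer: 1/416 + I*√15/416 ≈ 0.0024038 + 0.0093101*I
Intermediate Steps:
Y = 2 - 2*I*√15 (Y = 2 - √(-67 + 7) = 2 - √(-60) = 2 - 2*I*√15 ≈ 2.0 - 7.746*I)
o(w) = 13 (o(w) = 7 - 1*(-6) = 7 + 6 = 13)
1/(Y*o(-55)) = 1/((2 - 2*I*√15)*13) = 1/(26 - 26*I*√15)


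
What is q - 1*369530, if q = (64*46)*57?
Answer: -201722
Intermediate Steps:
q = 167808 (q = 2944*57 = 167808)
q - 1*369530 = 167808 - 1*369530 = 167808 - 369530 = -201722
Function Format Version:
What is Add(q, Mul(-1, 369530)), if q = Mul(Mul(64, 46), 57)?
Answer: -201722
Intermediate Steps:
q = 167808 (q = Mul(2944, 57) = 167808)
Add(q, Mul(-1, 369530)) = Add(167808, Mul(-1, 369530)) = Add(167808, -369530) = -201722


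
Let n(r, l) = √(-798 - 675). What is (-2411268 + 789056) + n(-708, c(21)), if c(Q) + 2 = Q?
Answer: -1622212 + I*√1473 ≈ -1.6222e+6 + 38.38*I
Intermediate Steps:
c(Q) = -2 + Q
n(r, l) = I*√1473 (n(r, l) = √(-1473) = I*√1473)
(-2411268 + 789056) + n(-708, c(21)) = (-2411268 + 789056) + I*√1473 = -1622212 + I*√1473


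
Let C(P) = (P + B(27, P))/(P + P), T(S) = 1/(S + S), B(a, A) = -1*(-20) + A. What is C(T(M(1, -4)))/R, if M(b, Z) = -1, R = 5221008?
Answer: -19/5221008 ≈ -3.6391e-6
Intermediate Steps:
B(a, A) = 20 + A
T(S) = 1/(2*S)
C(P) = (20 + 2*P)/(2*P) (C(P) = (P + (20 + P))/(P + P) = (20 + 2*P)/((2*P)) = (20 + 2*P)*(1/(2*P)) = (20 + 2*P)/(2*P))
C(T(M(1, -4)))/R = ((10 + (½)/(-1))/(((½)/(-1))))/5221008 = ((10 + (½)*(-1))/(((½)*(-1))))*(1/5221008) = ((10 - ½)/(-½))*(1/5221008) = -2*19/2*(1/5221008) = -19*1/5221008 = -19/5221008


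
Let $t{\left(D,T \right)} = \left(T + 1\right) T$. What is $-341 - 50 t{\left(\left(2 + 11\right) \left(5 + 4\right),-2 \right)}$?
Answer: $-441$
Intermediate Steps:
$t{\left(D,T \right)} = T \left(1 + T\right)$ ($t{\left(D,T \right)} = \left(1 + T\right) T = T \left(1 + T\right)$)
$-341 - 50 t{\left(\left(2 + 11\right) \left(5 + 4\right),-2 \right)} = -341 - 50 \left(- 2 \left(1 - 2\right)\right) = -341 - 50 \left(\left(-2\right) \left(-1\right)\right) = -341 - 100 = -441$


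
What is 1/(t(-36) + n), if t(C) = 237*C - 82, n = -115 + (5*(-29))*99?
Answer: -1/23084 ≈ -4.3320e-5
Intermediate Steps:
n = -14470 (n = -115 - 145*99 = -115 - 14355 = -14470)
t(C) = -82 + 237*C
1/(t(-36) + n) = 1/((-82 + 237*(-36)) - 14470) = 1/((-82 - 8532) - 14470) = 1/(-8614 - 14470) = 1/(-23084) = -1/23084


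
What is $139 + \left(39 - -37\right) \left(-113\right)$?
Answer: $-8449$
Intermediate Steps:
$139 + \left(39 - -37\right) \left(-113\right) = 139 + \left(39 + 37\right) \left(-113\right) = 139 + 76 \left(-113\right) = 139 - 8588 = -8449$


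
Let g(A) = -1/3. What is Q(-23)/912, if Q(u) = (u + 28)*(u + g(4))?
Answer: -175/1368 ≈ -0.12792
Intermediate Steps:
g(A) = -⅓ (g(A) = -1*⅓ = -⅓)
Q(u) = (28 + u)*(-⅓ + u) (Q(u) = (u + 28)*(u - ⅓) = (28 + u)*(-⅓ + u))
Q(-23)/912 = (-28/3 + (-23)² + (83/3)*(-23))/912 = (-28/3 + 529 - 1909/3)*(1/912) = -350/3*1/912 = -175/1368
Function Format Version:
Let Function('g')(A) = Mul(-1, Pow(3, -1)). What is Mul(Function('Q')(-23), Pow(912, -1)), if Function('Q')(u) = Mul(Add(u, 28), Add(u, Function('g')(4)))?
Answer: Rational(-175, 1368) ≈ -0.12792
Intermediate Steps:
Function('g')(A) = Rational(-1, 3) (Function('g')(A) = Mul(-1, Rational(1, 3)) = Rational(-1, 3))
Function('Q')(u) = Mul(Add(28, u), Add(Rational(-1, 3), u)) (Function('Q')(u) = Mul(Add(u, 28), Add(u, Rational(-1, 3))) = Mul(Add(28, u), Add(Rational(-1, 3), u)))
Mul(Function('Q')(-23), Pow(912, -1)) = Mul(Add(Rational(-28, 3), Pow(-23, 2), Mul(Rational(83, 3), -23)), Pow(912, -1)) = Mul(Add(Rational(-28, 3), 529, Rational(-1909, 3)), Rational(1, 912)) = Mul(Rational(-350, 3), Rational(1, 912)) = Rational(-175, 1368)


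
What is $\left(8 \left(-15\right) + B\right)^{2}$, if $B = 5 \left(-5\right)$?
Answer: $21025$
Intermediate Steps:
$B = -25$
$\left(8 \left(-15\right) + B\right)^{2} = \left(8 \left(-15\right) - 25\right)^{2} = \left(-120 - 25\right)^{2} = \left(-145\right)^{2} = 21025$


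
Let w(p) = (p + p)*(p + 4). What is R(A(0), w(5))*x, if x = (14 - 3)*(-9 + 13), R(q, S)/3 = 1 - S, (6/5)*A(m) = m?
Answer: -11748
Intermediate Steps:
A(m) = 5*m/6
w(p) = 2*p*(4 + p) (w(p) = (2*p)*(4 + p) = 2*p*(4 + p))
R(q, S) = 3 - 3*S (R(q, S) = 3*(1 - S) = 3 - 3*S)
x = 44 (x = 11*4 = 44)
R(A(0), w(5))*x = (3 - 6*5*(4 + 5))*44 = (3 - 6*5*9)*44 = (3 - 3*90)*44 = (3 - 270)*44 = -267*44 = -11748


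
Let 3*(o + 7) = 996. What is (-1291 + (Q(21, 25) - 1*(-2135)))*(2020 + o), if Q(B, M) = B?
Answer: 2028425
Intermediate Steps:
o = 325 (o = -7 + (⅓)*996 = -7 + 332 = 325)
(-1291 + (Q(21, 25) - 1*(-2135)))*(2020 + o) = (-1291 + (21 - 1*(-2135)))*(2020 + 325) = (-1291 + (21 + 2135))*2345 = (-1291 + 2156)*2345 = 865*2345 = 2028425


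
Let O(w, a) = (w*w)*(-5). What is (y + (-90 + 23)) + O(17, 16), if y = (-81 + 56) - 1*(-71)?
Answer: -1466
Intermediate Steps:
O(w, a) = -5*w² (O(w, a) = w²*(-5) = -5*w²)
y = 46 (y = -25 + 71 = 46)
(y + (-90 + 23)) + O(17, 16) = (46 + (-90 + 23)) - 5*17² = (46 - 67) - 5*289 = -21 - 1445 = -1466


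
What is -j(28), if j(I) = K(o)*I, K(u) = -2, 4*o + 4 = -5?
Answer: 56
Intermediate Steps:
o = -9/4 (o = -1 + (¼)*(-5) = -1 - 5/4 = -9/4 ≈ -2.2500)
j(I) = -2*I
-j(28) = -(-2)*28 = -1*(-56) = 56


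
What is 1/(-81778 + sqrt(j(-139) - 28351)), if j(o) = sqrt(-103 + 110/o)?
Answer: 139/(-11367142 + sqrt(139)*sqrt(-3940789 + 3*I*sqrt(222817))) ≈ -1.2228e-5 - 2.5177e-8*I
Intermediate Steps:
1/(-81778 + sqrt(j(-139) - 28351)) = 1/(-81778 + sqrt(sqrt(-103 + 110/(-139)) - 28351)) = 1/(-81778 + sqrt(sqrt(-103 + 110*(-1/139)) - 28351)) = 1/(-81778 + sqrt(sqrt(-103 - 110/139) - 28351)) = 1/(-81778 + sqrt(sqrt(-14427/139) - 28351)) = 1/(-81778 + sqrt(3*I*sqrt(222817)/139 - 28351)) = 1/(-81778 + sqrt(-28351 + 3*I*sqrt(222817)/139))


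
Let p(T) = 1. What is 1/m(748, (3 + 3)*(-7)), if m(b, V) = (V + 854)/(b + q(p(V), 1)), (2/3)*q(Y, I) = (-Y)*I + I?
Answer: 187/203 ≈ 0.92118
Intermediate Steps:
q(Y, I) = 3*I/2 - 3*I*Y/2 (q(Y, I) = 3*((-Y)*I + I)/2 = 3*(-I*Y + I)/2 = 3*(I - I*Y)/2 = 3*I/2 - 3*I*Y/2)
m(b, V) = (854 + V)/b (m(b, V) = (V + 854)/(b + (3/2)*1*(1 - 1*1)) = (854 + V)/(b + (3/2)*1*(1 - 1)) = (854 + V)/(b + (3/2)*1*0) = (854 + V)/(b + 0) = (854 + V)/b)
1/m(748, (3 + 3)*(-7)) = 1/((854 + (3 + 3)*(-7))/748) = 1/((854 + 6*(-7))/748) = 1/((854 - 42)/748) = 1/((1/748)*812) = 1/(203/187) = 187/203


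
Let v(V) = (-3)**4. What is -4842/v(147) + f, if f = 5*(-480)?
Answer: -22138/9 ≈ -2459.8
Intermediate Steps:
f = -2400
v(V) = 81
-4842/v(147) + f = -4842/81 - 2400 = -4842*1/81 - 2400 = -538/9 - 2400 = -22138/9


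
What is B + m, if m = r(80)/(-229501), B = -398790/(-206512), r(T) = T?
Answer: 45753091415/23697355256 ≈ 1.9307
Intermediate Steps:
B = 199395/103256 (B = -398790*(-1/206512) = 199395/103256 ≈ 1.9311)
m = -80/229501 (m = 80/(-229501) = 80*(-1/229501) = -80/229501 ≈ -0.00034858)
B + m = 199395/103256 - 80/229501 = 45753091415/23697355256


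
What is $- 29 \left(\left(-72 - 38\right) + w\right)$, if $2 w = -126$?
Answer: $5017$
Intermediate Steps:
$w = -63$ ($w = \frac{1}{2} \left(-126\right) = -63$)
$- 29 \left(\left(-72 - 38\right) + w\right) = - 29 \left(\left(-72 - 38\right) - 63\right) = - 29 \left(-110 - 63\right) = \left(-29\right) \left(-173\right) = 5017$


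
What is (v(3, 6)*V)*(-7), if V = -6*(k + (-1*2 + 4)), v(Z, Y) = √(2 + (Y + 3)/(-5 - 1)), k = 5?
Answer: 147*√2 ≈ 207.89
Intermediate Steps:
v(Z, Y) = √(3/2 - Y/6) (v(Z, Y) = √(2 + (3 + Y)/(-6)) = √(2 + (3 + Y)*(-⅙)) = √(2 + (-½ - Y/6)) = √(3/2 - Y/6))
V = -42 (V = -6*(5 + (-1*2 + 4)) = -6*(5 + (-2 + 4)) = -6*(5 + 2) = -6*7 = -42)
(v(3, 6)*V)*(-7) = ((√(54 - 6*6)/6)*(-42))*(-7) = ((√(54 - 36)/6)*(-42))*(-7) = ((√18/6)*(-42))*(-7) = (((3*√2)/6)*(-42))*(-7) = ((√2/2)*(-42))*(-7) = -21*√2*(-7) = 147*√2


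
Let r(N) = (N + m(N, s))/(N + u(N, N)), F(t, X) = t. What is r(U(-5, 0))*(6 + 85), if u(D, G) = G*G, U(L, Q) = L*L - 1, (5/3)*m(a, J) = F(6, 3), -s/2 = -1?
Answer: 2093/500 ≈ 4.1860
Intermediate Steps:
s = 2 (s = -2*(-1) = 2)
m(a, J) = 18/5 (m(a, J) = (3/5)*6 = 18/5)
U(L, Q) = -1 + L**2 (U(L, Q) = L**2 - 1 = -1 + L**2)
u(D, G) = G**2
r(N) = (18/5 + N)/(N + N**2) (r(N) = (N + 18/5)/(N + N**2) = (18/5 + N)/(N + N**2))
r(U(-5, 0))*(6 + 85) = ((18/5 + (-1 + (-5)**2))/((-1 + (-5)**2)*(1 + (-1 + (-5)**2))))*(6 + 85) = ((18/5 + (-1 + 25))/((-1 + 25)*(1 + (-1 + 25))))*91 = ((18/5 + 24)/(24*(1 + 24)))*91 = ((1/24)*(138/5)/25)*91 = ((1/24)*(1/25)*(138/5))*91 = (23/500)*91 = 2093/500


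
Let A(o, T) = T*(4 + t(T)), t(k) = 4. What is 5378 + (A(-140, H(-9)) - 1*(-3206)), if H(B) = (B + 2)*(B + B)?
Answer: 9592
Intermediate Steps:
H(B) = 2*B*(2 + B) (H(B) = (2 + B)*(2*B) = 2*B*(2 + B))
A(o, T) = 8*T (A(o, T) = T*(4 + 4) = T*8 = 8*T)
5378 + (A(-140, H(-9)) - 1*(-3206)) = 5378 + (8*(2*(-9)*(2 - 9)) - 1*(-3206)) = 5378 + (8*(2*(-9)*(-7)) + 3206) = 5378 + (8*126 + 3206) = 5378 + (1008 + 3206) = 5378 + 4214 = 9592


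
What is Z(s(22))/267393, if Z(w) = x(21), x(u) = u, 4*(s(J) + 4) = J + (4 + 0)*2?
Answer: 1/12733 ≈ 7.8536e-5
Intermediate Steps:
s(J) = -2 + J/4 (s(J) = -4 + (J + (4 + 0)*2)/4 = -4 + (J + 4*2)/4 = -4 + (J + 8)/4 = -4 + (8 + J)/4 = -4 + (2 + J/4) = -2 + J/4)
Z(w) = 21
Z(s(22))/267393 = 21/267393 = 21*(1/267393) = 1/12733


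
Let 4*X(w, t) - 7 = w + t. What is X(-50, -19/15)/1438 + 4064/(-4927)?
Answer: -44239181/53137695 ≈ -0.83254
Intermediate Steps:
X(w, t) = 7/4 + t/4 + w/4 (X(w, t) = 7/4 + (w + t)/4 = 7/4 + (t + w)/4 = 7/4 + (t/4 + w/4) = 7/4 + t/4 + w/4)
X(-50, -19/15)/1438 + 4064/(-4927) = (7/4 + (-19/15)/4 + (¼)*(-50))/1438 + 4064/(-4927) = (7/4 + (-19*1/15)/4 - 25/2)*(1/1438) + 4064*(-1/4927) = (7/4 + (¼)*(-19/15) - 25/2)*(1/1438) - 4064/4927 = (7/4 - 19/60 - 25/2)*(1/1438) - 4064/4927 = -166/15*1/1438 - 4064/4927 = -83/10785 - 4064/4927 = -44239181/53137695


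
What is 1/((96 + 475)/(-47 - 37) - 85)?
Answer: -84/7711 ≈ -0.010894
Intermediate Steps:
1/((96 + 475)/(-47 - 37) - 85) = 1/(571/(-84) - 85) = 1/(571*(-1/84) - 85) = 1/(-571/84 - 85) = 1/(-7711/84) = -84/7711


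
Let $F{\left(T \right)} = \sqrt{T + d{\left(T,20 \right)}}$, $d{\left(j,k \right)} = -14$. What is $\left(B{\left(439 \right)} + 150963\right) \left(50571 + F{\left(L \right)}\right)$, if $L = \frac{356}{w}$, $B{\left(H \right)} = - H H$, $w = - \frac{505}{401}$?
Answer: $-2111743818 - \frac{41758 i \sqrt{75662130}}{505} \approx -2.1117 \cdot 10^{9} - 7.1926 \cdot 10^{5} i$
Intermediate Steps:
$w = - \frac{505}{401}$ ($w = \left(-505\right) \frac{1}{401} = - \frac{505}{401} \approx -1.2594$)
$B{\left(H \right)} = - H^{2}$
$L = - \frac{142756}{505}$ ($L = \frac{356}{- \frac{505}{401}} = 356 \left(- \frac{401}{505}\right) = - \frac{142756}{505} \approx -282.69$)
$F{\left(T \right)} = \sqrt{-14 + T}$ ($F{\left(T \right)} = \sqrt{T - 14} = \sqrt{-14 + T}$)
$\left(B{\left(439 \right)} + 150963\right) \left(50571 + F{\left(L \right)}\right) = \left(- 439^{2} + 150963\right) \left(50571 + \sqrt{-14 - \frac{142756}{505}}\right) = \left(\left(-1\right) 192721 + 150963\right) \left(50571 + \sqrt{- \frac{149826}{505}}\right) = \left(-192721 + 150963\right) \left(50571 + \frac{i \sqrt{75662130}}{505}\right) = - 41758 \left(50571 + \frac{i \sqrt{75662130}}{505}\right) = -2111743818 - \frac{41758 i \sqrt{75662130}}{505}$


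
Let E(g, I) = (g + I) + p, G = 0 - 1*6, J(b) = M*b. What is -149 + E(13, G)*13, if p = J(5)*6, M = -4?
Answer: -1618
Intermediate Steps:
J(b) = -4*b
G = -6 (G = 0 - 6 = -6)
p = -120 (p = -4*5*6 = -20*6 = -120)
E(g, I) = -120 + I + g (E(g, I) = (g + I) - 120 = (I + g) - 120 = -120 + I + g)
-149 + E(13, G)*13 = -149 + (-120 - 6 + 13)*13 = -149 - 113*13 = -149 - 1469 = -1618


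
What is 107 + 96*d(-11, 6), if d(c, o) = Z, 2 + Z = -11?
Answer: -1141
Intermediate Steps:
Z = -13 (Z = -2 - 11 = -13)
d(c, o) = -13
107 + 96*d(-11, 6) = 107 + 96*(-13) = 107 - 1248 = -1141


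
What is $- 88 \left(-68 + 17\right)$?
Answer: $4488$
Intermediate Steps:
$- 88 \left(-68 + 17\right) = \left(-88\right) \left(-51\right) = 4488$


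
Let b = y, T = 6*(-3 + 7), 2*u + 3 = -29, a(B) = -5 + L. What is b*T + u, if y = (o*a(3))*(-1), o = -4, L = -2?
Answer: -688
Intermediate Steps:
a(B) = -7 (a(B) = -5 - 2 = -7)
y = -28 (y = -4*(-7)*(-1) = 28*(-1) = -28)
u = -16 (u = -3/2 + (½)*(-29) = -3/2 - 29/2 = -16)
T = 24 (T = 6*4 = 24)
b = -28
b*T + u = -28*24 - 16 = -672 - 16 = -688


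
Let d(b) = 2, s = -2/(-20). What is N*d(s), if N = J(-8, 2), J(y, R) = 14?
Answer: 28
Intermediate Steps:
s = ⅒ (s = -2*(-1/20) = ⅒ ≈ 0.10000)
N = 14
N*d(s) = 14*2 = 28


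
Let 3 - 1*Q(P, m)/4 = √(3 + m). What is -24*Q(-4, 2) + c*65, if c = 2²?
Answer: -28 + 96*√5 ≈ 186.66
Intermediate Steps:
Q(P, m) = 12 - 4*√(3 + m)
c = 4
-24*Q(-4, 2) + c*65 = -24*(12 - 4*√(3 + 2)) + 4*65 = -24*(12 - 4*√5) + 260 = (-288 + 96*√5) + 260 = -28 + 96*√5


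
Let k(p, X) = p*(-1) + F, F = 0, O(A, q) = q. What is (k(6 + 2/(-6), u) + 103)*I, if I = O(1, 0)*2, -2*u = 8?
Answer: 0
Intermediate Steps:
u = -4 (u = -½*8 = -4)
k(p, X) = -p (k(p, X) = p*(-1) + 0 = -p + 0 = -p)
I = 0 (I = 0*2 = 0)
(k(6 + 2/(-6), u) + 103)*I = (-(6 + 2/(-6)) + 103)*0 = (-(6 + 2*(-⅙)) + 103)*0 = (-(6 - ⅓) + 103)*0 = (-1*17/3 + 103)*0 = (-17/3 + 103)*0 = (292/3)*0 = 0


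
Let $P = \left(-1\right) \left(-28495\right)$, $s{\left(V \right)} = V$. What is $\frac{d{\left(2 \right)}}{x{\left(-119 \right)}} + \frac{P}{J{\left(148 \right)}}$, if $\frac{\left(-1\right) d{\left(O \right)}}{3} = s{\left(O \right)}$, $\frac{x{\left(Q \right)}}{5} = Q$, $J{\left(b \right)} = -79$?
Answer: $- \frac{16954051}{47005} \approx -360.69$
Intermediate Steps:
$x{\left(Q \right)} = 5 Q$
$P = 28495$
$d{\left(O \right)} = - 3 O$
$\frac{d{\left(2 \right)}}{x{\left(-119 \right)}} + \frac{P}{J{\left(148 \right)}} = \frac{\left(-3\right) 2}{5 \left(-119\right)} + \frac{28495}{-79} = - \frac{6}{-595} + 28495 \left(- \frac{1}{79}\right) = \left(-6\right) \left(- \frac{1}{595}\right) - \frac{28495}{79} = \frac{6}{595} - \frac{28495}{79} = - \frac{16954051}{47005}$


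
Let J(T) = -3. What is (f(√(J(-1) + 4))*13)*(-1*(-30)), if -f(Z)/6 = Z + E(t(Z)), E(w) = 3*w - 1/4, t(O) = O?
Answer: -8775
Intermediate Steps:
E(w) = -¼ + 3*w (E(w) = 3*w - 1*¼ = 3*w - ¼ = -¼ + 3*w)
f(Z) = 3/2 - 24*Z (f(Z) = -6*(Z + (-¼ + 3*Z)) = -6*(-¼ + 4*Z) = 3/2 - 24*Z)
(f(√(J(-1) + 4))*13)*(-1*(-30)) = ((3/2 - 24*√(-3 + 4))*13)*(-1*(-30)) = ((3/2 - 24*√1)*13)*30 = ((3/2 - 24*1)*13)*30 = ((3/2 - 24)*13)*30 = -45/2*13*30 = -585/2*30 = -8775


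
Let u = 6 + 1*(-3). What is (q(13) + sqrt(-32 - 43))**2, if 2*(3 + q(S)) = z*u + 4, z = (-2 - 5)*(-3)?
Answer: 3421/4 + 305*I*sqrt(3) ≈ 855.25 + 528.28*I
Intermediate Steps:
z = 21 (z = -7*(-3) = 21)
u = 3 (u = 6 - 3 = 3)
q(S) = 61/2 (q(S) = -3 + (21*3 + 4)/2 = -3 + (63 + 4)/2 = -3 + (1/2)*67 = -3 + 67/2 = 61/2)
(q(13) + sqrt(-32 - 43))**2 = (61/2 + sqrt(-32 - 43))**2 = (61/2 + sqrt(-75))**2 = (61/2 + 5*I*sqrt(3))**2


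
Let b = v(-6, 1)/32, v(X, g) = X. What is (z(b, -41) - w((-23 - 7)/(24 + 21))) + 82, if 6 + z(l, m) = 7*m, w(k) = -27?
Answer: -184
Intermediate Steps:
b = -3/16 (b = -6/32 = -6*1/32 = -3/16 ≈ -0.18750)
z(l, m) = -6 + 7*m
(z(b, -41) - w((-23 - 7)/(24 + 21))) + 82 = ((-6 + 7*(-41)) - 1*(-27)) + 82 = ((-6 - 287) + 27) + 82 = (-293 + 27) + 82 = -266 + 82 = -184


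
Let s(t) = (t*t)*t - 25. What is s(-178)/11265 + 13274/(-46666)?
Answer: -131667682546/262846245 ≈ -500.93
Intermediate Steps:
s(t) = -25 + t³ (s(t) = t²*t - 25 = t³ - 25 = -25 + t³)
s(-178)/11265 + 13274/(-46666) = (-25 + (-178)³)/11265 + 13274/(-46666) = (-25 - 5639752)*(1/11265) + 13274*(-1/46666) = -5639777*1/11265 - 6637/23333 = -5639777/11265 - 6637/23333 = -131667682546/262846245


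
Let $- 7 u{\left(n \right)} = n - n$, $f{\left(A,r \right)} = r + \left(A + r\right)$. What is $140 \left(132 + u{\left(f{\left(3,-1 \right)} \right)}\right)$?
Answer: $18480$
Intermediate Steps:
$f{\left(A,r \right)} = A + 2 r$
$u{\left(n \right)} = 0$ ($u{\left(n \right)} = - \frac{n - n}{7} = \left(- \frac{1}{7}\right) 0 = 0$)
$140 \left(132 + u{\left(f{\left(3,-1 \right)} \right)}\right) = 140 \left(132 + 0\right) = 140 \cdot 132 = 18480$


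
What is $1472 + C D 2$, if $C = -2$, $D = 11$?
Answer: $1428$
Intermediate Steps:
$1472 + C D 2 = 1472 + \left(-2\right) 11 \cdot 2 = 1472 - 44 = 1428$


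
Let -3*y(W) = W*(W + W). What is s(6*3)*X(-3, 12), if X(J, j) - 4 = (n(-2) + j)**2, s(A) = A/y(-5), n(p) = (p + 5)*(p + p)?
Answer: -108/25 ≈ -4.3200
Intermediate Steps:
y(W) = -2*W**2/3 (y(W) = -W*(W + W)/3 = -W*2*W/3 = -2*W**2/3)
n(p) = 2*p*(5 + p) (n(p) = (5 + p)*(2*p) = 2*p*(5 + p))
s(A) = -3*A/50 (s(A) = A/((-2/3*(-5)**2)) = A/((-2/3*25)) = A/(-50/3) = A*(-3/50) = -3*A/50)
X(J, j) = 4 + (-12 + j)**2 (X(J, j) = 4 + (2*(-2)*(5 - 2) + j)**2 = 4 + (2*(-2)*3 + j)**2 = 4 + (-12 + j)**2)
s(6*3)*X(-3, 12) = (-9*3/25)*(4 + (-12 + 12)**2) = (-3/50*18)*(4 + 0**2) = -27*(4 + 0)/25 = -27/25*4 = -108/25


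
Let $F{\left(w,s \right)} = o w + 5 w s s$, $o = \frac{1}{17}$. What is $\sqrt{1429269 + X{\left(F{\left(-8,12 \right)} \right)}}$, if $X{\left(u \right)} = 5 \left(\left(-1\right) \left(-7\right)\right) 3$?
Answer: $\sqrt{1429374} \approx 1195.6$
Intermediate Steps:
$o = \frac{1}{17} \approx 0.058824$
$F{\left(w,s \right)} = \frac{w}{17} + 5 w s^{2}$ ($F{\left(w,s \right)} = \frac{w}{17} + 5 w s s = \frac{w}{17} + 5 s w s = \frac{w}{17} + 5 w s^{2}$)
$X{\left(u \right)} = 105$ ($X{\left(u \right)} = 5 \cdot 7 \cdot 3 = 35 \cdot 3 = 105$)
$\sqrt{1429269 + X{\left(F{\left(-8,12 \right)} \right)}} = \sqrt{1429269 + 105} = \sqrt{1429374}$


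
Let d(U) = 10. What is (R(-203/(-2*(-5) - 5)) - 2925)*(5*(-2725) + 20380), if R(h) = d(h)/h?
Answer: -573041125/29 ≈ -1.9760e+7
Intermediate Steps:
R(h) = 10/h
(R(-203/(-2*(-5) - 5)) - 2925)*(5*(-2725) + 20380) = (10/((-203/(-2*(-5) - 5))) - 2925)*(5*(-2725) + 20380) = (10/((-203/(10 - 5))) - 2925)*(-13625 + 20380) = (10/((-203/5)) - 2925)*6755 = (10/((-203*1/5)) - 2925)*6755 = (10/(-203/5) - 2925)*6755 = (10*(-5/203) - 2925)*6755 = (-50/203 - 2925)*6755 = -593825/203*6755 = -573041125/29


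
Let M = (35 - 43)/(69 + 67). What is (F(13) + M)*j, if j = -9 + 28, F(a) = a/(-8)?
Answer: -4351/136 ≈ -31.993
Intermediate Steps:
F(a) = -a/8 (F(a) = a*(-⅛) = -a/8)
j = 19
M = -1/17 (M = -8/136 = -8*1/136 = -1/17 ≈ -0.058824)
(F(13) + M)*j = (-⅛*13 - 1/17)*19 = (-13/8 - 1/17)*19 = -229/136*19 = -4351/136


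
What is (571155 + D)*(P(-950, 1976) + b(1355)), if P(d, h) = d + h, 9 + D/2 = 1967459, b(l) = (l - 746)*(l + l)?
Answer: 7441371323880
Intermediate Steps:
b(l) = 2*l*(-746 + l) (b(l) = (-746 + l)*(2*l) = 2*l*(-746 + l))
D = 3934900 (D = -18 + 2*1967459 = -18 + 3934918 = 3934900)
(571155 + D)*(P(-950, 1976) + b(1355)) = (571155 + 3934900)*((-950 + 1976) + 2*1355*(-746 + 1355)) = 4506055*(1026 + 2*1355*609) = 4506055*(1026 + 1650390) = 4506055*1651416 = 7441371323880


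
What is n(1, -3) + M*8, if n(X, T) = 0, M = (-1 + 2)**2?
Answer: 8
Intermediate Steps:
M = 1 (M = 1**2 = 1)
n(1, -3) + M*8 = 0 + 1*8 = 0 + 8 = 8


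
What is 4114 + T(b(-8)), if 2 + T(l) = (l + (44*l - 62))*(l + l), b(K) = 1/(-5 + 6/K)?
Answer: 2188096/529 ≈ 4136.3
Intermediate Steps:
T(l) = -2 + 2*l*(-62 + 45*l) (T(l) = -2 + (l + (44*l - 62))*(l + l) = -2 + (l + (-62 + 44*l))*(2*l) = -2 + (-62 + 45*l)*(2*l) = -2 + 2*l*(-62 + 45*l))
4114 + T(b(-8)) = 4114 + (-2 - (-124)*(-8)/(-6 + 5*(-8)) + 90*(-1*(-8)/(-6 + 5*(-8)))**2) = 4114 + (-2 - (-124)*(-8)/(-6 - 40) + 90*(-1*(-8)/(-6 - 40))**2) = 4114 + (-2 - (-124)*(-8)/(-46) + 90*(-1*(-8)/(-46))**2) = 4114 + (-2 - (-124)*(-8)*(-1)/46 + 90*(-1*(-8)*(-1/46))**2) = 4114 + (-2 - 124*(-4/23) + 90*(-4/23)**2) = 4114 + (-2 + 496/23 + 90*(16/529)) = 4114 + (-2 + 496/23 + 1440/529) = 4114 + 11790/529 = 2188096/529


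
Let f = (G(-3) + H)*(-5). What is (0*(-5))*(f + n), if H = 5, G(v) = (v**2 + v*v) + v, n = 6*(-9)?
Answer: 0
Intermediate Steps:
n = -54
G(v) = v + 2*v**2 (G(v) = (v**2 + v**2) + v = 2*v**2 + v = v + 2*v**2)
f = -100 (f = (-3*(1 + 2*(-3)) + 5)*(-5) = (-3*(1 - 6) + 5)*(-5) = (-3*(-5) + 5)*(-5) = (15 + 5)*(-5) = 20*(-5) = -100)
(0*(-5))*(f + n) = (0*(-5))*(-100 - 54) = 0*(-154) = 0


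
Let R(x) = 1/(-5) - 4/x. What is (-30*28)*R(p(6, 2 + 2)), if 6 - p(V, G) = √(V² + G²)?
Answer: -1092 - 420*√13 ≈ -2606.3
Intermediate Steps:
p(V, G) = 6 - √(G² + V²) (p(V, G) = 6 - √(V² + G²) = 6 - √(G² + V²))
R(x) = -⅕ - 4/x (R(x) = 1*(-⅕) - 4/x = -⅕ - 4/x)
(-30*28)*R(p(6, 2 + 2)) = (-30*28)*((-20 - (6 - √((2 + 2)² + 6²)))/(5*(6 - √((2 + 2)² + 6²)))) = -168*(-20 - (6 - √(4² + 36)))/(6 - √(4² + 36)) = -168*(-20 - (6 - √(16 + 36)))/(6 - √(16 + 36)) = -168*(-20 - (6 - √52))/(6 - √52) = -168*(-20 - (6 - 2*√13))/(6 - 2*√13) = -168*(-20 + (-6 + 2*√13))/(6 - 2*√13) = -168*(-26 + 2*√13)/(6 - 2*√13)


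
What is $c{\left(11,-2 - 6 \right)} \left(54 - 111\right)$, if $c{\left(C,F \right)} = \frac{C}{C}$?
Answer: $-57$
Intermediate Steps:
$c{\left(C,F \right)} = 1$
$c{\left(11,-2 - 6 \right)} \left(54 - 111\right) = 1 \left(54 - 111\right) = 1 \left(-57\right) = -57$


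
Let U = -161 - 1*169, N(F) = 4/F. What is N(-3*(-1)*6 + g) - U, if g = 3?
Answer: 6934/21 ≈ 330.19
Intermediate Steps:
U = -330 (U = -161 - 169 = -330)
N(-3*(-1)*6 + g) - U = 4/(-3*(-1)*6 + 3) - 1*(-330) = 4/(3*6 + 3) + 330 = 4/(18 + 3) + 330 = 4/21 + 330 = 6934/21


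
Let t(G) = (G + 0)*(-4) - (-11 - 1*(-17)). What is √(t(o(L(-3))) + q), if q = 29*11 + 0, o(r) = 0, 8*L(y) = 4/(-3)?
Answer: √313 ≈ 17.692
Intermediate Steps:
L(y) = -⅙ (L(y) = (4/(-3))/8 = (4*(-⅓))/8 = (⅛)*(-4/3) = -⅙)
q = 319 (q = 319 + 0 = 319)
t(G) = -6 - 4*G (t(G) = G*(-4) - (-11 + 17) = -4*G - 1*6 = -4*G - 6 = -6 - 4*G)
√(t(o(L(-3))) + q) = √((-6 - 4*0) + 319) = √((-6 + 0) + 319) = √(-6 + 319) = √313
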